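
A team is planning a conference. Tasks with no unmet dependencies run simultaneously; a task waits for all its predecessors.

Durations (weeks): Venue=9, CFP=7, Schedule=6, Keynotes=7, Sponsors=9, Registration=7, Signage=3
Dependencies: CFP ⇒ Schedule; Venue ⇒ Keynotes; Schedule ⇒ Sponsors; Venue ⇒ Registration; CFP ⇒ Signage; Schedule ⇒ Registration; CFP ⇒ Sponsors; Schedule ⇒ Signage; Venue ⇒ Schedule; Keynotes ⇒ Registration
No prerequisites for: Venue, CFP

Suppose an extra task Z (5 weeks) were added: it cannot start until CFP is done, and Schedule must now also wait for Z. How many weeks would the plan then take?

27

Originally the plan takes 24 weeks.
With Z inserted, Schedule now waits for max(Venue, CFP, Z).
New critical path: CFP→Z→Schedule→Sponsors = 7+5+6+9 = 27 ⇒ 27 weeks.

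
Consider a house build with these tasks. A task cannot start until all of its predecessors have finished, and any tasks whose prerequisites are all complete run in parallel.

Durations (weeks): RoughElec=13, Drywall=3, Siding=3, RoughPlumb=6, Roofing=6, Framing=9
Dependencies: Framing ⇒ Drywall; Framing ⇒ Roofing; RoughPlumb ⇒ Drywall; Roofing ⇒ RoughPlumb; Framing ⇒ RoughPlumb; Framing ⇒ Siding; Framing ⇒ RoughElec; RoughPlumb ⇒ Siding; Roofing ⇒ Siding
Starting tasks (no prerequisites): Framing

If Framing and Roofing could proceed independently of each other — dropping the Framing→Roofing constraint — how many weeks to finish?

Before: longest chain Framing→Roofing→RoughPlumb→Drywall = 9+6+6+3 = 24, finish 24.
Without Framing→Roofing, Roofing's earliest start moves from 9 to 0.
New critical path: Framing→RoughElec = 9+13 = 22 ⇒ 22 weeks.

22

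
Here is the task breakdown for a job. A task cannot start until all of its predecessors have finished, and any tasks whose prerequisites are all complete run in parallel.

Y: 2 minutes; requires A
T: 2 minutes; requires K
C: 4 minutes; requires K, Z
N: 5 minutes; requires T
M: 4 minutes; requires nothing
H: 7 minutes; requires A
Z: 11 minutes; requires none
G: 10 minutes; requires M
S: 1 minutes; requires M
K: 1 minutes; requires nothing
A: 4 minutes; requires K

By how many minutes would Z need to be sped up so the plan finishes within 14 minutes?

Current finish: 15 minutes; target: 14.
Z is on every critical path, so each minute cut from Z cuts the finish by one (this holds down to a finish of 14).
Need 15 − 14 = 1 minute off Z → Z becomes 10 minutes, finish becomes 14.

1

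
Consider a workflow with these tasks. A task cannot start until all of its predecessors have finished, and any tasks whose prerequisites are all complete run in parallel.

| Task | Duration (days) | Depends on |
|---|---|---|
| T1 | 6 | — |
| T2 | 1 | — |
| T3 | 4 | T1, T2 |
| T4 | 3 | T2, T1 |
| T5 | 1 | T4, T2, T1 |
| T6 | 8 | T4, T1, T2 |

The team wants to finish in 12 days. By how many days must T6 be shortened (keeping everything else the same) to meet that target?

5

Current finish: 17 days; target: 12.
T6 is on every critical path, so each day cut from T6 cuts the finish by one (this holds down to a finish of 10).
Need 17 − 12 = 5 days off T6 → T6 becomes 3 days, finish becomes 12.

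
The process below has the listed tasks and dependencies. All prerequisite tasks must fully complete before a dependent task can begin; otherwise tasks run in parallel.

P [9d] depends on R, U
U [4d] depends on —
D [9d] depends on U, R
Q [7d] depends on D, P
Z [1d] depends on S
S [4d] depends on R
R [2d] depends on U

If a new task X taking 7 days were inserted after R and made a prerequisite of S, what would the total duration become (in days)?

22

Originally the job takes 22 days.
With X inserted, S now waits for max(R, X).
New critical path: U→R→P→Q = 4+2+9+7 = 22 ⇒ 22 days.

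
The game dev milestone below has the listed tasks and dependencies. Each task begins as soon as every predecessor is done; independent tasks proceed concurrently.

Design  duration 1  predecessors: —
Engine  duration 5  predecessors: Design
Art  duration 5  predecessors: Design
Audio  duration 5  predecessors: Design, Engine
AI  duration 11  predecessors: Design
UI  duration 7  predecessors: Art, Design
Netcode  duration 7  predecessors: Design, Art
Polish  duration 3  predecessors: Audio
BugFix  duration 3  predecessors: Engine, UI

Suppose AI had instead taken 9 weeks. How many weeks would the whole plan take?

The binding path is Design→Art→UI→BugFix = 1+5+7+3 = 16; finish at 16 weeks.
AI has 4 weeks of float (longest path through it is 12).
That remains the longest chain; total 16 weeks.

16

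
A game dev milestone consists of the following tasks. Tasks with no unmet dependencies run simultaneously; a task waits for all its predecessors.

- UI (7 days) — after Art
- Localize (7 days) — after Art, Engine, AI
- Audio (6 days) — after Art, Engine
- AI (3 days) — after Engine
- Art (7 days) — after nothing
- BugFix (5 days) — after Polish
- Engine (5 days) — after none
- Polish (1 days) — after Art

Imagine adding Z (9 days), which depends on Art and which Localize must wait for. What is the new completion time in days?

Originally the job takes 15 days.
With Z inserted, Localize now waits for max(Art, Engine, AI, Z).
New critical path: Art→Z→Localize = 7+9+7 = 23 ⇒ 23 days.

23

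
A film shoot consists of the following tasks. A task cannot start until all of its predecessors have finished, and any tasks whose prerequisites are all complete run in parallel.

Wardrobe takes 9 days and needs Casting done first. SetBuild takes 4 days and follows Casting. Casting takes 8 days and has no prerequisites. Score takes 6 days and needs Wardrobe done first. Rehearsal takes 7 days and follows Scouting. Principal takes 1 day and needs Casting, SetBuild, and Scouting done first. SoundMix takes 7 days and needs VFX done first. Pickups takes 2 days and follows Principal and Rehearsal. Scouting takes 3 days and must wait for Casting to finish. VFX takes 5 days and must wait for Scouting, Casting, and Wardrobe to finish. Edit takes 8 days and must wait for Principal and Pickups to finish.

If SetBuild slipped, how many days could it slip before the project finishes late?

The longest chain is Casting→Wardrobe→VFX→SoundMix = 8+9+5+7 = 29; overall finish 29 days.
SetBuild finishes as early as 12 and must finish by 18.
Slack of SetBuild = 14 − 8 = 6 days.

6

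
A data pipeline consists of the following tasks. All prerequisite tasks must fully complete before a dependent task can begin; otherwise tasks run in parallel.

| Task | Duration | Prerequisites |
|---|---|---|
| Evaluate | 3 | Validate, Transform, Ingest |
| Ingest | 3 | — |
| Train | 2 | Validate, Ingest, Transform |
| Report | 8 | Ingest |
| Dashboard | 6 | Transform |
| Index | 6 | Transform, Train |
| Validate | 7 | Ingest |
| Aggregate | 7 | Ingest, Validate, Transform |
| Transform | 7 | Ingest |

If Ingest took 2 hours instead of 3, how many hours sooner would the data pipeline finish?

1

As given, the longest chain is Ingest→Validate→Train→Index = 3+7+2+6 = 18, so the finish is 18 hours.
Ingest is on the critical path; changing it to 2 makes that path 17 hours.
That remains the longest chain; total 17 hours.
Change in finish: 17 − 18 = -1 hours.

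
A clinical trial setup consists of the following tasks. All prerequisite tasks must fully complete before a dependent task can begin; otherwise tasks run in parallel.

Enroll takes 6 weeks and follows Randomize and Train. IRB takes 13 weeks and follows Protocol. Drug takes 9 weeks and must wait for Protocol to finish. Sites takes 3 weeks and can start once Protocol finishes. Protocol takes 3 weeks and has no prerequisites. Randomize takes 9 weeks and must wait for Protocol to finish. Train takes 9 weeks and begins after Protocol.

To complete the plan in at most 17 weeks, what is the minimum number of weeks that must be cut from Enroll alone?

Current finish: 18 weeks; target: 17.
Enroll is on every critical path, so each week cut from Enroll cuts the finish by one (this holds down to a finish of 16).
Need 18 − 17 = 1 week off Enroll → Enroll becomes 5 weeks, finish becomes 17.

1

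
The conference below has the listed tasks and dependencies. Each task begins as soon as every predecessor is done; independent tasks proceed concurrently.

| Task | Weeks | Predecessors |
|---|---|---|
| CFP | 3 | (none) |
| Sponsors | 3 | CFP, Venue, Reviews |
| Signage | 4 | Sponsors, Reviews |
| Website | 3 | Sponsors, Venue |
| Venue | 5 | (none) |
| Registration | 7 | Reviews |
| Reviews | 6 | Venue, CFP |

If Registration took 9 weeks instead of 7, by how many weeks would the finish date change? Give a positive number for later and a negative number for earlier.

Baseline: Venue→Reviews→Registration = 5+6+7 = 18 → 18 weeks.
Registration is on the critical path; changing it to 9 makes that path 20 weeks.
The critical path is still Venue→Reviews→Registration; finish is now 20 weeks.
Change in finish: 20 − 18 = +2 weeks.

2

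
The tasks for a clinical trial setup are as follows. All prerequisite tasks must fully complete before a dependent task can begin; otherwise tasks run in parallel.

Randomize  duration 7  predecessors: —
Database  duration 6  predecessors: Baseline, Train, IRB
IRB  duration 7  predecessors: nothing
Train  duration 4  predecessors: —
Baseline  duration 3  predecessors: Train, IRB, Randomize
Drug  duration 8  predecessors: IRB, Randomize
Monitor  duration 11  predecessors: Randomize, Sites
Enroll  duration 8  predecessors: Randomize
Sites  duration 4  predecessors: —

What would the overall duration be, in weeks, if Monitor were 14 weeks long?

21

Baseline: Randomize→Monitor = 7+11 = 18 → 18 weeks.
Monitor is on the critical path; changing it to 14 makes that path 21 weeks.
No other chain overtakes it, so the finish is 21 weeks.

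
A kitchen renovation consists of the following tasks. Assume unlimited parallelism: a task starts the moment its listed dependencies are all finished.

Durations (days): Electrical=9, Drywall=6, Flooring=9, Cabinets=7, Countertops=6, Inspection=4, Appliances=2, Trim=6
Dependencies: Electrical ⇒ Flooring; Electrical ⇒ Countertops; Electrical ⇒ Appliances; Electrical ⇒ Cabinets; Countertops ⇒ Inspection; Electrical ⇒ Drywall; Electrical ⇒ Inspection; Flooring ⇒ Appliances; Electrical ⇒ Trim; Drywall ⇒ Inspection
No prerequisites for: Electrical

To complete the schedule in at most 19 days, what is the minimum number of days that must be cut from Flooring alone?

Current finish: 20 days; target: 19.
Flooring is on every critical path, so each day cut from Flooring cuts the finish by one (this holds down to a finish of 19).
Need 20 − 19 = 1 day off Flooring → Flooring becomes 8 days, finish becomes 19.

1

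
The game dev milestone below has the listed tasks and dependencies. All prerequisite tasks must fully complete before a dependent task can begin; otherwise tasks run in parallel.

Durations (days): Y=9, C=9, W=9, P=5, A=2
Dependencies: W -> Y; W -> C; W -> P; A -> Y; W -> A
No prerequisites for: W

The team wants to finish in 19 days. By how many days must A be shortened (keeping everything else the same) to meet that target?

Current finish: 20 days; target: 19.
A is on every critical path, so each day cut from A cuts the finish by one (this holds down to a finish of 19).
Need 20 − 19 = 1 day off A → A becomes 1 day, finish becomes 19.

1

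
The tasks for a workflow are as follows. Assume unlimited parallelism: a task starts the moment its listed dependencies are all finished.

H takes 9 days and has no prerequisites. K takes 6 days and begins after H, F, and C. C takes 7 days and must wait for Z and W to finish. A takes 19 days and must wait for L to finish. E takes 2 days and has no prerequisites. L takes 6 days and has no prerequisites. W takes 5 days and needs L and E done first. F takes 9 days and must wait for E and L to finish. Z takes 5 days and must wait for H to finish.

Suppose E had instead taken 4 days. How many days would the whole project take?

As given, the longest chain is H→Z→C→K = 9+5+7+6 = 27, so the finish is 27 days.
E has 7 days of float (longest path through it is 20).
No other chain overtakes it, so the finish is 27 days.

27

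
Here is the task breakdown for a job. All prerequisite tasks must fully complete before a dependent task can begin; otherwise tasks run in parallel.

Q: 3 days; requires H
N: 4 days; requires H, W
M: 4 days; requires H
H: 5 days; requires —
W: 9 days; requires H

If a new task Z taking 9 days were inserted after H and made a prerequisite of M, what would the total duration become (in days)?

Originally the job takes 18 days.
With Z inserted, M now waits for max(H, Z).
New critical path: H→Z→M = 5+9+4 = 18 ⇒ 18 days.

18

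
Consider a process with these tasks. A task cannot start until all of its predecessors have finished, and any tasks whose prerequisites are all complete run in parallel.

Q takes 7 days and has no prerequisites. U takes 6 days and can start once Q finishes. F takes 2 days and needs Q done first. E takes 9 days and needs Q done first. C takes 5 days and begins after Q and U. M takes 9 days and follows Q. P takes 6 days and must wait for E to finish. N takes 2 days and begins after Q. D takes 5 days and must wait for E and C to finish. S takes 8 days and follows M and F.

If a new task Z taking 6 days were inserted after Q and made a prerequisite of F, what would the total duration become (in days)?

Originally the schedule takes 24 days.
With Z inserted, F now waits for max(Q, Z).
New critical path: Q→M→S = 7+9+8 = 24 ⇒ 24 days.

24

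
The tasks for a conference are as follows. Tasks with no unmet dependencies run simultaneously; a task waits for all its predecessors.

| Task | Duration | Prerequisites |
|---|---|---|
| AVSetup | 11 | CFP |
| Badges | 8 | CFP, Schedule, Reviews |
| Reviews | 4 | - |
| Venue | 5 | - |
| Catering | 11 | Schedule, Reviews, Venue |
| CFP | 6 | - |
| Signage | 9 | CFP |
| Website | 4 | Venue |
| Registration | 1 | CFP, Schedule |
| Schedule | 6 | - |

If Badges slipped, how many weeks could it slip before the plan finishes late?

3

Critical path: CFP→AVSetup = 6+11 = 17, so the finish is 17 weeks.
Longest path through Badges: 14 weeks (earliest finish 14, latest finish 17).
Slack of Badges = 9 − 6 = 3 weeks.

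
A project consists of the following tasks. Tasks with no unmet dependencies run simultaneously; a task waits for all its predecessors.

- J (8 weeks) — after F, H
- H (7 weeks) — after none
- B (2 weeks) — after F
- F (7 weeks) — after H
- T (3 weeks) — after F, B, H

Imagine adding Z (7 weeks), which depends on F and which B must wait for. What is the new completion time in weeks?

26

Originally the job takes 22 weeks.
With Z inserted, B now waits for max(F, Z).
New critical path: H→F→Z→B→T = 7+7+7+2+3 = 26 ⇒ 26 weeks.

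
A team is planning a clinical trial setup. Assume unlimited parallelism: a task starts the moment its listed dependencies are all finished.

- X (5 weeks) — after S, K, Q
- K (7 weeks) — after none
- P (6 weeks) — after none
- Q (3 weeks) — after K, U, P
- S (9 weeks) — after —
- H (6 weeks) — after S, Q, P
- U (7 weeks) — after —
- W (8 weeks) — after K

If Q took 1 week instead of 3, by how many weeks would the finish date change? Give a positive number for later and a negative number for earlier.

-1

The binding path is U→Q→H = 7+3+6 = 16; finish at 16 weeks.
Q is on the critical path; changing it to 1 makes that path 14 weeks.
New critical path: S→H = 9+6 = 15 ⇒ 15 weeks.
Change in finish: 15 − 16 = -1 weeks.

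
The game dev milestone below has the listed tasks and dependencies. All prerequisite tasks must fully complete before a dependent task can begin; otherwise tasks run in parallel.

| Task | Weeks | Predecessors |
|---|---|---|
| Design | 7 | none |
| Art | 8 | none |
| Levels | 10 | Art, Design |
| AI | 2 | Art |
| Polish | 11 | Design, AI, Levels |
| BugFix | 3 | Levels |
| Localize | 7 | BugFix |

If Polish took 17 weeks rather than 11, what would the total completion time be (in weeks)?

The binding path is Art→Levels→Polish = 8+10+11 = 29; finish at 29 weeks.
Polish is on the critical path; changing it to 17 makes that path 35 weeks.
That remains the longest chain; total 35 weeks.

35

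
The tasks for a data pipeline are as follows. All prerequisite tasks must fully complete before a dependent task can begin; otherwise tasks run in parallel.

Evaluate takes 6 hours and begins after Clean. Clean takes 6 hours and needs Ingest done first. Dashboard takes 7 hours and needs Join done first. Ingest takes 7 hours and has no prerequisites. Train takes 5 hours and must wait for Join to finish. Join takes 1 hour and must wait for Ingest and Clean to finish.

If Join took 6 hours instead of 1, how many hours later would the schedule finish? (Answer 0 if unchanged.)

As given, the longest chain is Ingest→Clean→Join→Dashboard = 7+6+1+7 = 21, so the finish is 21 hours.
Join lies on that path, so at 6 hours the path becomes 26 hours.
No other chain overtakes it, so the finish is 26 hours.
Change in finish: 26 − 21 = +5 hours.

5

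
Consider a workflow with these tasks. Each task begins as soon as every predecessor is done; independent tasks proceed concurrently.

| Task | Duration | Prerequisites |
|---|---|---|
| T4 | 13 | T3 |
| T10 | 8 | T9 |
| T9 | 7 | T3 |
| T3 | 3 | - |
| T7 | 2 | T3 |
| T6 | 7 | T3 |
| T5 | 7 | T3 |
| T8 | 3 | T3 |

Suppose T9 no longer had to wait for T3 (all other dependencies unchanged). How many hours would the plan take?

With the dependency in place, T3→T9→T10 = 3+7+8 = 18 sets the finish at 18 hours.
Without T3→T9, T9's earliest start moves from 3 to 0.
The longest chain is now T3→T4 = 3+13 = 16, so the plan takes 16 hours.

16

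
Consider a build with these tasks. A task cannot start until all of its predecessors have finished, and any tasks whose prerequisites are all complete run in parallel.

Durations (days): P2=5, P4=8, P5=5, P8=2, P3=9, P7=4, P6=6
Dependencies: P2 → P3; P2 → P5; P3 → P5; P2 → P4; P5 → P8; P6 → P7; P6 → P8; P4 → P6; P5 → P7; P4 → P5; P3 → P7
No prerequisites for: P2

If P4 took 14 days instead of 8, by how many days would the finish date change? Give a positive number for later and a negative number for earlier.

As given, the longest chain is P2→P4→P6→P7 = 5+8+6+4 = 23, so the finish is 23 days.
P4 is on the critical path; changing it to 14 makes that path 29 days.
No other chain overtakes it, so the finish is 29 days.
Change in finish: 29 − 23 = +6 days.

6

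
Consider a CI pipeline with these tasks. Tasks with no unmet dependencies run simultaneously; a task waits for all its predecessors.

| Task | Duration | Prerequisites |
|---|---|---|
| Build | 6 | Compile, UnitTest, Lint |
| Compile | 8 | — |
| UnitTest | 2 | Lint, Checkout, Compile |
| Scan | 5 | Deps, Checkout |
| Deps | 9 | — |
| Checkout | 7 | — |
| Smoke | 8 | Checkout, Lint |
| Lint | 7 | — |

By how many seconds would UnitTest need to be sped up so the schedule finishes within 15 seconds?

Current finish: 16 seconds; target: 15.
UnitTest is on every critical path, so each second cut from UnitTest cuts the finish by one (this holds down to a finish of 15).
Need 16 − 15 = 1 second off UnitTest → UnitTest becomes 1 second, finish becomes 15.

1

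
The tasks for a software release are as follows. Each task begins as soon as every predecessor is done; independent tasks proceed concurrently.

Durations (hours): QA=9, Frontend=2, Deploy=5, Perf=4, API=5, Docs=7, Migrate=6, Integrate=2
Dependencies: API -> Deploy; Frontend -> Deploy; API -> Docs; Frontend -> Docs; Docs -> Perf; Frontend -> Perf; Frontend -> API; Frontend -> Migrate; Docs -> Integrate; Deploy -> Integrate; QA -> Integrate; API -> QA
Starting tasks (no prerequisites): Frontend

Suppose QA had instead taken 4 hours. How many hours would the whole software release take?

18

As given, the longest chain is Frontend→API→QA→Integrate = 2+5+9+2 = 18, so the finish is 18 hours.
QA is on the critical path; changing it to 4 makes that path 13 hours.
New critical path: Frontend→API→Docs→Perf = 2+5+7+4 = 18 ⇒ 18 hours.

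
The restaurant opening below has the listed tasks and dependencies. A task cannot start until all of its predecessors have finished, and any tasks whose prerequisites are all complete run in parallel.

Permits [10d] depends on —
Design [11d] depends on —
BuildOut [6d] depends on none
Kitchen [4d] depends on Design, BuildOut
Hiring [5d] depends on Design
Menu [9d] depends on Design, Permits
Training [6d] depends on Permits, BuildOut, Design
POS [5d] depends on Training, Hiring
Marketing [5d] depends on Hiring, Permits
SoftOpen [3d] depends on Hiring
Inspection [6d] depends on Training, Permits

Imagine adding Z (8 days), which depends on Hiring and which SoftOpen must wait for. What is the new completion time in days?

Originally the restaurant opening takes 23 days.
With Z inserted, SoftOpen now waits for max(Hiring, Z).
New critical path: Design→Hiring→Z→SoftOpen = 11+5+8+3 = 27 ⇒ 27 days.

27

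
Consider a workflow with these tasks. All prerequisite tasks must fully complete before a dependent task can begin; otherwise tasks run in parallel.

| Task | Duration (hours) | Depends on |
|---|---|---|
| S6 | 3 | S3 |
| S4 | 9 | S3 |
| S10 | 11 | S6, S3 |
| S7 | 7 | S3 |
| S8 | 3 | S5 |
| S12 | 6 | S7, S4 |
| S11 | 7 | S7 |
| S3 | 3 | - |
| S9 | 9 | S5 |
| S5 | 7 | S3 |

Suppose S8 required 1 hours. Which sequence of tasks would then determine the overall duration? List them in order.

S3, S5, S9

Actual critical path: S3→S5→S9 = 3+7+9 = 19 ⇒ 19 hours.
The longest path through S8 is only 13 hours, so S8 has float 6.
That remains the longest chain; total 19 hours.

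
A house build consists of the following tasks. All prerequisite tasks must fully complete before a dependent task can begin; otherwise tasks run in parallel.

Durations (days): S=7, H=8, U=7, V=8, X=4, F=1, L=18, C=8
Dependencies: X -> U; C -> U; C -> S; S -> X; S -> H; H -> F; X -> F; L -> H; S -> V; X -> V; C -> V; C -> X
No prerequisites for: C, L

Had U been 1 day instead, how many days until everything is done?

The binding path is C→S→X→V = 8+7+4+8 = 27; finish at 27 days.
U has 1 day of float (longest path through it is 26).
The critical path is still C→S→X→V; finish is now 27 days.

27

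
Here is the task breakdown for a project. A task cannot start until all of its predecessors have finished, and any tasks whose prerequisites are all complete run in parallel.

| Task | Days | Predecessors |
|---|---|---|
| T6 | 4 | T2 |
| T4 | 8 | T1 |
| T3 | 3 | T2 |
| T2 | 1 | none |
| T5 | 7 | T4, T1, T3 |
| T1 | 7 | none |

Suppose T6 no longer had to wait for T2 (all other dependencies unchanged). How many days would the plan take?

22

With the dependency in place, T1→T4→T5 = 7+8+7 = 22 sets the finish at 22 days.
Without T2→T6, T6's earliest start moves from 1 to 0.
New critical path: T1→T4→T5 = 7+8+7 = 22 ⇒ 22 days.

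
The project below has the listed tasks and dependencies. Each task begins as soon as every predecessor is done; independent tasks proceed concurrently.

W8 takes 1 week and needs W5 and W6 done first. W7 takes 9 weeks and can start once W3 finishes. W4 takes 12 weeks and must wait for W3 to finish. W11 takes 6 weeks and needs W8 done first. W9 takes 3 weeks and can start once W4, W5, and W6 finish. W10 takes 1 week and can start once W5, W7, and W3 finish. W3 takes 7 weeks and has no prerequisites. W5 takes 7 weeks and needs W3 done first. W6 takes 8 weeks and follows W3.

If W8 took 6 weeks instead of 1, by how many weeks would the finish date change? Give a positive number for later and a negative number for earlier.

Actual critical path: W3→W6→W8→W11 = 7+8+1+6 = 22 ⇒ 22 weeks.
Since W8 is critical, the +5 change carries straight to that chain (now 27 weeks).
No other chain overtakes it, so the finish is 27 weeks.
Change in finish: 27 − 22 = +5 weeks.

5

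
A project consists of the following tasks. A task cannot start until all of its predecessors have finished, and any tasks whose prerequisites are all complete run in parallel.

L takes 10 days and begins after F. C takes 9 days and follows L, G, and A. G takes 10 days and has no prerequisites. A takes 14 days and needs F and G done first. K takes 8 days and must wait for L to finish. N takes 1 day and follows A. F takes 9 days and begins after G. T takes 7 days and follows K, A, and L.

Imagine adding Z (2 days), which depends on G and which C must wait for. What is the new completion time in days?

44

Originally the plan takes 44 days.
With Z inserted, C now waits for max(L, G, A, Z).
New critical path: G→F→L→K→T = 10+9+10+8+7 = 44 ⇒ 44 days.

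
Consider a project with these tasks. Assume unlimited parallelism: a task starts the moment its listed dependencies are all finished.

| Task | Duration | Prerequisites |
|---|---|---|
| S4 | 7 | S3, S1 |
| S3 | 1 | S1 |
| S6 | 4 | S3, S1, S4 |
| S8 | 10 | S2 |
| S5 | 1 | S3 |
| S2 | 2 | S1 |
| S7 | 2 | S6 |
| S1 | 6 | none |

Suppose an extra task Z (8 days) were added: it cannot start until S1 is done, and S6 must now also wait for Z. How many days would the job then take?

Originally the job takes 20 days.
With Z inserted, S6 now waits for max(S3, S1, S4, Z).
New critical path: S1→Z→S6→S7 = 6+8+4+2 = 20 ⇒ 20 days.

20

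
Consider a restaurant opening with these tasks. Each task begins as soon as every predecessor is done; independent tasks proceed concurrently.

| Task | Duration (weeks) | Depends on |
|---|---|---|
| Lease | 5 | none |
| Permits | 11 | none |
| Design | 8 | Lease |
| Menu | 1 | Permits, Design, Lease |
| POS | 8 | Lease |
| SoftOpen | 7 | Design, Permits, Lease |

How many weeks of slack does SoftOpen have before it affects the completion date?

0

Critical path: Lease→Design→SoftOpen = 5+8+7 = 20, so the finish is 20 weeks.
SoftOpen finishes as early as 20 and must finish by 20.
Slack of SoftOpen = 13 − 13 = 0 weeks.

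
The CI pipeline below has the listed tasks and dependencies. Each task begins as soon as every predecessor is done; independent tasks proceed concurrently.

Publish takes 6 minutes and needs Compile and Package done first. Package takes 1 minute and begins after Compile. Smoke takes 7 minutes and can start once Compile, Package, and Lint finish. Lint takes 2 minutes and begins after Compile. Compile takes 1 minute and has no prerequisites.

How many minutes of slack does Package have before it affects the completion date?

The longest chain is Compile→Lint→Smoke = 1+2+7 = 10; overall finish 10 minutes.
Package finishes as early as 2 and must finish by 3.
So Package can slip 3 − 2 = 1 minute.

1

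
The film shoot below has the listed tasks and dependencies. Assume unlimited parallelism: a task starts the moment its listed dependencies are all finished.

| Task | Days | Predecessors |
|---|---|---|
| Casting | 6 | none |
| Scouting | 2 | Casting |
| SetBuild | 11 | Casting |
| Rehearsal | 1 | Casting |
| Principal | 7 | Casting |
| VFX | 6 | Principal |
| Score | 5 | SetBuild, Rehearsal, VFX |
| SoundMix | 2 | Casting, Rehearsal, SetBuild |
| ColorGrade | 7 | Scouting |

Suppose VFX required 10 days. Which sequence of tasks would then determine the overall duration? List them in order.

Actual critical path: Casting→Principal→VFX→Score = 6+7+6+5 = 24 ⇒ 24 days.
VFX is on the critical path; changing it to 10 makes that path 28 days.
The critical path is still Casting→Principal→VFX→Score; finish is now 28 days.

Casting, Principal, VFX, Score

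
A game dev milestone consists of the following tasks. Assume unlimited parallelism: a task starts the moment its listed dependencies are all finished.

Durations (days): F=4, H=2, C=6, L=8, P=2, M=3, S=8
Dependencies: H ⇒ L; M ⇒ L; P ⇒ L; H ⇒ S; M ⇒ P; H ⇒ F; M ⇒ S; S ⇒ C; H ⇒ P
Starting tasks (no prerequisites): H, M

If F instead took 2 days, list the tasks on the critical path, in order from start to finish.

M, S, C

Actual critical path: M→S→C = 3+8+6 = 17 ⇒ 17 days.
F has 11 days of float (longest path through it is 6).
The critical path is still M→S→C; finish is now 17 days.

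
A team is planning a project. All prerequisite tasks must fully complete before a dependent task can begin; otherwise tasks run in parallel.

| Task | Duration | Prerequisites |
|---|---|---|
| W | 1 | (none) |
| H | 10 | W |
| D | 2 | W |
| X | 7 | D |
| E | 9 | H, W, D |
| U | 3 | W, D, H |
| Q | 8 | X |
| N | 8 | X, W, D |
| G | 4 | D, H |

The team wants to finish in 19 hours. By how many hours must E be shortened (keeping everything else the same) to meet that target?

Current finish: 20 hours; target: 19.
E is on every critical path, so each hour cut from E cuts the finish by one (this holds down to a finish of 18).
Need 20 − 19 = 1 hour off E → E becomes 8 hours, finish becomes 19.

1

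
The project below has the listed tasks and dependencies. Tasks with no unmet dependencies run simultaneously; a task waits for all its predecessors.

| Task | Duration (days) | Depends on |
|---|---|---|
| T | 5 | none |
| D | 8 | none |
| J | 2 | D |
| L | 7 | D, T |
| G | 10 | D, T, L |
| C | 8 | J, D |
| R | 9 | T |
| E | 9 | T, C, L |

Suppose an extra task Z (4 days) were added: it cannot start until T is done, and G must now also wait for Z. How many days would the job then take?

27

Originally the job takes 27 days.
With Z inserted, G now waits for max(D, T, L, Z).
New critical path: D→J→C→E = 8+2+8+9 = 27 ⇒ 27 days.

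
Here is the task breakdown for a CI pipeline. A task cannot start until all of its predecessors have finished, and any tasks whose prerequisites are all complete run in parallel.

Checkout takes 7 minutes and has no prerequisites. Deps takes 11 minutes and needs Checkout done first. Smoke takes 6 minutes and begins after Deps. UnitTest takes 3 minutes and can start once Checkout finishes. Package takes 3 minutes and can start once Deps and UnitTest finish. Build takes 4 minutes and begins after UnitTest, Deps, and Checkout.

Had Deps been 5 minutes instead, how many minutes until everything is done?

Actual critical path: Checkout→Deps→Smoke = 7+11+6 = 24 ⇒ 24 minutes.
Deps lies on that path, so at 5 minutes the path becomes 18 minutes.
That remains the longest chain; total 18 minutes.

18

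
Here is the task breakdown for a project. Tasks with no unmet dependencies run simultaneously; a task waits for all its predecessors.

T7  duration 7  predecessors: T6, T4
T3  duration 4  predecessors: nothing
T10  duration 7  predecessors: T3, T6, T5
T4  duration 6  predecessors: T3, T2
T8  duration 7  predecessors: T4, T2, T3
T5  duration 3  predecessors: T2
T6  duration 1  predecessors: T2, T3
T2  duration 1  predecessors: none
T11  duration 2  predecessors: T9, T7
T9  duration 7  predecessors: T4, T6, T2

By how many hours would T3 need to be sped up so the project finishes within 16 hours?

Current finish: 19 hours; target: 16.
T3 is on every critical path, so each hour cut from T3 cuts the finish by one (this holds down to a finish of 16).
Need 19 − 16 = 3 hours off T3 → T3 becomes 1 hour, finish becomes 16.

3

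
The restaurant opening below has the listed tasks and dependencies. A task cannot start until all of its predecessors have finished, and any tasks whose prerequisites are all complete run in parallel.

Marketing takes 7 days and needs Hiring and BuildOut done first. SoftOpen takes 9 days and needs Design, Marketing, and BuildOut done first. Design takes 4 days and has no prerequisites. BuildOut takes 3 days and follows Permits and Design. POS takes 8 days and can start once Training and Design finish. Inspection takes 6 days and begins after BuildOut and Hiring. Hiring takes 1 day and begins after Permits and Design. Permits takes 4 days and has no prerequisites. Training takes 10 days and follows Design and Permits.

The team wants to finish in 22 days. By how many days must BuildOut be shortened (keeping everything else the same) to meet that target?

1

Current finish: 23 days; target: 22.
BuildOut is on every critical path, so each day cut from BuildOut cuts the finish by one (this holds down to a finish of 22).
Need 23 − 22 = 1 day off BuildOut → BuildOut becomes 2 days, finish becomes 22.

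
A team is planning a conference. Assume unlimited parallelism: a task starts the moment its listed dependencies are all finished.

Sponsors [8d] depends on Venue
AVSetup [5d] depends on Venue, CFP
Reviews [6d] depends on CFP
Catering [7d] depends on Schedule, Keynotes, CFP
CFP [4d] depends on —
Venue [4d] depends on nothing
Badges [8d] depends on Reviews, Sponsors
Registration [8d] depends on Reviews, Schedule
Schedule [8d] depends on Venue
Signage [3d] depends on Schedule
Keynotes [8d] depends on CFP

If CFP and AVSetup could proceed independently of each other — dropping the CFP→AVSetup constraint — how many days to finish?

With the dependency in place, Venue→Schedule→Registration = 4+8+8 = 20 sets the finish at 20 days.
Dropping CFP→AVSetup doesn't change AVSetup's earliest start (4); another predecessor still binds.
New critical path: Venue→Schedule→Registration = 4+8+8 = 20 ⇒ 20 days.

20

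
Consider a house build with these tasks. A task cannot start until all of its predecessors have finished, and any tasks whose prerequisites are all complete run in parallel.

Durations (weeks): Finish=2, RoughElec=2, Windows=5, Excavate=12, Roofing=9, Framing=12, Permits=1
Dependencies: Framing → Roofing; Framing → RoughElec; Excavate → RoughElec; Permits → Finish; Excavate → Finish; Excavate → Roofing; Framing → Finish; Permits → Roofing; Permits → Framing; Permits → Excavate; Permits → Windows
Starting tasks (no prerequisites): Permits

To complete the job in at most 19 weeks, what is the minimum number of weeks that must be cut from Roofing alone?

3

Current finish: 22 weeks; target: 19.
Roofing is on every critical path, so each week cut from Roofing cuts the finish by one (this holds down to a finish of 15).
Need 22 − 19 = 3 weeks off Roofing → Roofing becomes 6 weeks, finish becomes 19.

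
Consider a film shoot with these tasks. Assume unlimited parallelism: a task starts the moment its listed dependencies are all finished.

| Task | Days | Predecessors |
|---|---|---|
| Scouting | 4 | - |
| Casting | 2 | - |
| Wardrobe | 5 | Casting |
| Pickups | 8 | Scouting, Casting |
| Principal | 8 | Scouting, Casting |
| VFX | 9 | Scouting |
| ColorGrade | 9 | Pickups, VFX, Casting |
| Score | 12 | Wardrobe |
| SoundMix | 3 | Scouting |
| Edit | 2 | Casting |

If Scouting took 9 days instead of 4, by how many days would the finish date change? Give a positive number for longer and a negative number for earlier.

5

The binding path is Scouting→VFX→ColorGrade = 4+9+9 = 22; finish at 22 days.
Since Scouting is critical, the +5 change carries straight to that chain (now 27 days).
No other chain overtakes it, so the finish is 27 days.
Change in finish: 27 − 22 = +5 days.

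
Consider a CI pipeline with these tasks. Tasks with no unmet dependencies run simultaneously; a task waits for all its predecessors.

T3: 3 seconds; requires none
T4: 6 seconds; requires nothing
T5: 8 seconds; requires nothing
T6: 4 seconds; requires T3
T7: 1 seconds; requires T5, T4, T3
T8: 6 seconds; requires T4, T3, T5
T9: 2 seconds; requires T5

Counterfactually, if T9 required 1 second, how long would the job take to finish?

Baseline: T5→T8 = 8+6 = 14 → 14 seconds.
The longest path through T9 is only 10 seconds, so T9 has float 4.
No other chain overtakes it, so the finish is 14 seconds.

14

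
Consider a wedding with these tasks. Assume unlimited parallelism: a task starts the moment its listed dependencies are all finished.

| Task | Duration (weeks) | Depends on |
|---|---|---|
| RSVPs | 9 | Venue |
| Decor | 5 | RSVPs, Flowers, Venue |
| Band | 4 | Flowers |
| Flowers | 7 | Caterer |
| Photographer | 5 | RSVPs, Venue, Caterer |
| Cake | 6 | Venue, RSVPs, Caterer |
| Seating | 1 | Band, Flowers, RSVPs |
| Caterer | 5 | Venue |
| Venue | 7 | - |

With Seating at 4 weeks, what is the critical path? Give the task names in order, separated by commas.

Critical path before the change: Venue→Caterer→Flowers→Band→Seating = 7+5+7+4+1 = 24 giving 24 weeks.
Since Seating is critical, the +3 change carries straight to that chain (now 27 weeks).
The critical path is still Venue→Caterer→Flowers→Band→Seating; finish is now 27 weeks.

Venue, Caterer, Flowers, Band, Seating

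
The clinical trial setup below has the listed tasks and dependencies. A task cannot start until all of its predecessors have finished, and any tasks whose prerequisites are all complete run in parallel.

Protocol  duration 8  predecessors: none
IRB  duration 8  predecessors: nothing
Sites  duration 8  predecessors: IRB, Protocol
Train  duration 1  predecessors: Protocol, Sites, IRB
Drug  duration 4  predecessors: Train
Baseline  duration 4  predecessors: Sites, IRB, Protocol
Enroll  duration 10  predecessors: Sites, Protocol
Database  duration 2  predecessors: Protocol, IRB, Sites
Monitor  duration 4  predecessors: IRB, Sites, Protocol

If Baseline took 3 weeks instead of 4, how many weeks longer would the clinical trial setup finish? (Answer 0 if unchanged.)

0

Actual critical path: Protocol→Sites→Enroll = 8+8+10 = 26 ⇒ 26 weeks.
Baseline has 6 weeks of float (longest path through it is 20).
The critical path is still Protocol→Sites→Enroll; finish is now 26 weeks.
Change in finish: 26 − 26 = +0 weeks.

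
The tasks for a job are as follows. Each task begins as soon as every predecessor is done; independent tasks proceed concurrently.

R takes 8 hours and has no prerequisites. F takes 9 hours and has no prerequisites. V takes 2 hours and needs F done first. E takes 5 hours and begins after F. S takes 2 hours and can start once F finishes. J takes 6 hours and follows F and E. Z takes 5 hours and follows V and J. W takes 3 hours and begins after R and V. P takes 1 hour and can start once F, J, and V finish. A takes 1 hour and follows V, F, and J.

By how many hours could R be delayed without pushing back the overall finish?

Critical path: F→E→J→Z = 9+5+6+5 = 25, so the finish is 25 hours.
The longest chain containing R totals 11 hours.
So R can slip 22 − 8 = 14 hours.

14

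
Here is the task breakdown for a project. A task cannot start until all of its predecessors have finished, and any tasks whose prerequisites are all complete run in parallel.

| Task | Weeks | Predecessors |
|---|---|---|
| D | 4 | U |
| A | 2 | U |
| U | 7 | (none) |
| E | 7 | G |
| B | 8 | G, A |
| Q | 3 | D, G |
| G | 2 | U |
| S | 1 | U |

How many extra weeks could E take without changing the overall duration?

The longest chain is U→G→B = 7+2+8 = 17; overall finish 17 weeks.
The longest chain containing E totals 16 weeks.
So E can slip 17 − 16 = 1 week.

1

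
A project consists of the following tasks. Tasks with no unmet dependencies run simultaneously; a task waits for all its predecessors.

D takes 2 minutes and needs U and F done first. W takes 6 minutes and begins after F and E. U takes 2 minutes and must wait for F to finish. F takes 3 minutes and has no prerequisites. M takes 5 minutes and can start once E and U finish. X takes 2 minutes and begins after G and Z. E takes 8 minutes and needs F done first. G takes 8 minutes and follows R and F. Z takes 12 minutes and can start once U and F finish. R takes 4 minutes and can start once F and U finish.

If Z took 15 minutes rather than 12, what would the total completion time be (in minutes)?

22

The binding path is F→U→Z→X = 3+2+12+2 = 19; finish at 19 minutes.
Z lies on that path, so at 15 minutes the path becomes 22 minutes.
The critical path is still F→U→Z→X; finish is now 22 minutes.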